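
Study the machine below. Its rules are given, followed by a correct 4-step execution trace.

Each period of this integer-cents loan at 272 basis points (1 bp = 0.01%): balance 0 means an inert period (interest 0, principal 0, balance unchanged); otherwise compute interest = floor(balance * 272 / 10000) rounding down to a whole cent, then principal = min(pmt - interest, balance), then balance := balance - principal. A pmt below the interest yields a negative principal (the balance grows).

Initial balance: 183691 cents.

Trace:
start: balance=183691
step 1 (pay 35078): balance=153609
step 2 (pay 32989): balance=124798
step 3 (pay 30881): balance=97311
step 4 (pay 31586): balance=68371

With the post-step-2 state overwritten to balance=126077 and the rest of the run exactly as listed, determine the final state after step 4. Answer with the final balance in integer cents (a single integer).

69721

state after step 2 := balance=126077
step 3 (pay 30881): balance=98625
step 4 (pay 31586): balance=69721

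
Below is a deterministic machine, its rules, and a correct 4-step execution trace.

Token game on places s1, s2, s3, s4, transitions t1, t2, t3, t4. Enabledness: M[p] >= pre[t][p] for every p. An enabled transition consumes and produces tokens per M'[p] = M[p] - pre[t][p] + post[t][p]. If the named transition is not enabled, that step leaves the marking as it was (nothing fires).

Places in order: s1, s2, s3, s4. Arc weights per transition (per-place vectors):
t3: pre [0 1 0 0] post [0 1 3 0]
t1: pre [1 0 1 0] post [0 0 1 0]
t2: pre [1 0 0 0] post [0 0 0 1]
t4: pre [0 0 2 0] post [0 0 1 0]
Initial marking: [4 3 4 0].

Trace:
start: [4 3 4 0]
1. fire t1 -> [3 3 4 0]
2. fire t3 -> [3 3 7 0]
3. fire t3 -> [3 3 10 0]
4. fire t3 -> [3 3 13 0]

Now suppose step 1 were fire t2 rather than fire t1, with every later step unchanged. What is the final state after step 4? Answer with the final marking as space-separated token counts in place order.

3 3 13 1

(re-executing from step 1 with the substitution; state before step 1: [4 3 4 0])
1. fire t2 -> [3 3 4 1]
2. fire t3 -> [3 3 7 1]
3. fire t3 -> [3 3 10 1]
4. fire t3 -> [3 3 13 1]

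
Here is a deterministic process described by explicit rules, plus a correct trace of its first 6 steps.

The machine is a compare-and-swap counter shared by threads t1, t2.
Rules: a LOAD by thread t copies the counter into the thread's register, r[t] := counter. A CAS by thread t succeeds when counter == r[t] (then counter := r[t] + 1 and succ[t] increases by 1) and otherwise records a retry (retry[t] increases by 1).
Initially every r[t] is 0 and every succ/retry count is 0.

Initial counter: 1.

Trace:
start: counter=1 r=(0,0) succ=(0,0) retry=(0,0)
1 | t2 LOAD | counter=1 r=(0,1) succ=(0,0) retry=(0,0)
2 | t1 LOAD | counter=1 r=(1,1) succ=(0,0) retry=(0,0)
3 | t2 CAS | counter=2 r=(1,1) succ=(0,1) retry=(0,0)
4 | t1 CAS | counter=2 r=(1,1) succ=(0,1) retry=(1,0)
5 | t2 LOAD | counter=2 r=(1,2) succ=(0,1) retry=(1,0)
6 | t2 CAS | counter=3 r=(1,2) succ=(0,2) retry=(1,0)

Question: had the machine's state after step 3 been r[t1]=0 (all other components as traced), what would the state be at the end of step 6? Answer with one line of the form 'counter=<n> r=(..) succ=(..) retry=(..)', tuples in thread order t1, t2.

state after step 3 := counter=2 r=(0,1) succ=(0,1) retry=(0,0)
4 | t1 CAS | counter=2 r=(0,1) succ=(0,1) retry=(1,0)
5 | t2 LOAD | counter=2 r=(0,2) succ=(0,1) retry=(1,0)
6 | t2 CAS | counter=3 r=(0,2) succ=(0,2) retry=(1,0)

counter=3 r=(0,2) succ=(0,2) retry=(1,0)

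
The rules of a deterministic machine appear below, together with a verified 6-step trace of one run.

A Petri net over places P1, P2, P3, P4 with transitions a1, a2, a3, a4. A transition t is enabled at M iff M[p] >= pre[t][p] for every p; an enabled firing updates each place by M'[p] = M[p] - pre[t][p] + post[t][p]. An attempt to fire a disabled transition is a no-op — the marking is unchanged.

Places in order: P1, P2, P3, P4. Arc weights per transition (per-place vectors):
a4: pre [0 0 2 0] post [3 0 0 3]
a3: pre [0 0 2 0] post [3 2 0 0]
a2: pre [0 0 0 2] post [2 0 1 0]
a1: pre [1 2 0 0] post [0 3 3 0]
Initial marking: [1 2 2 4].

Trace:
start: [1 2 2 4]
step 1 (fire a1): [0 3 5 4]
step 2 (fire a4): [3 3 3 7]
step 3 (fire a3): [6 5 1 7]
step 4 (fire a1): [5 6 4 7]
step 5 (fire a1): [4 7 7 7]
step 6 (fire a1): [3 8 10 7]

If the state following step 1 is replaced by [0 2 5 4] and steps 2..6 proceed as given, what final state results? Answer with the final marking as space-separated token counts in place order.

state after step 1 := [0 2 5 4]
step 2 (fire a4): [3 2 3 7]
step 3 (fire a3): [6 4 1 7]
step 4 (fire a1): [5 5 4 7]
step 5 (fire a1): [4 6 7 7]
step 6 (fire a1): [3 7 10 7]

3 7 10 7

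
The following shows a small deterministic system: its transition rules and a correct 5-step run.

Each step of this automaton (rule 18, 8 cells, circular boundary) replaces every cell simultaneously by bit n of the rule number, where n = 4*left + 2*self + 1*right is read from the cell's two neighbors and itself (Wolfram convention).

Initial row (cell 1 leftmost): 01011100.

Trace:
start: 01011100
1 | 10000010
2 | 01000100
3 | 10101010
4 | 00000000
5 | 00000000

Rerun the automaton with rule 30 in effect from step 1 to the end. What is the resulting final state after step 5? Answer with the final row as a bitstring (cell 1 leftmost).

01011111

(re-executing steps 1..5 under rule 30; state before step 1: 01011100)
1 | 11010010
2 | 10011110
3 | 11110000
4 | 10001001
5 | 01011111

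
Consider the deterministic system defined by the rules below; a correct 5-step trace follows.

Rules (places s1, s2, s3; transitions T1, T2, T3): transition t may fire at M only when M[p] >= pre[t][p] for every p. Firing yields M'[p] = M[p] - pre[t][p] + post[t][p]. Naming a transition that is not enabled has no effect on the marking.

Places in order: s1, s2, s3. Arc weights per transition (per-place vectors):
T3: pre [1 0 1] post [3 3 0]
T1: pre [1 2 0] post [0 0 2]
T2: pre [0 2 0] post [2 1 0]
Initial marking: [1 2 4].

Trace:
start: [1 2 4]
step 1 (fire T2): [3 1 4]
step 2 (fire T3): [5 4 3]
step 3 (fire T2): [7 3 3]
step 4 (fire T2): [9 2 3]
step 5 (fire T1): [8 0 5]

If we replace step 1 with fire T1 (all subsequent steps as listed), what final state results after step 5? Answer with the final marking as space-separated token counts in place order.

(re-executing from step 1 with the substitution; state before step 1: [1 2 4])
step 1 (fire T1): [0 0 6]
step 2 (fire T3): [0 0 6]
step 3 (fire T2): [0 0 6]
step 4 (fire T2): [0 0 6]
step 5 (fire T1): [0 0 6]

0 0 6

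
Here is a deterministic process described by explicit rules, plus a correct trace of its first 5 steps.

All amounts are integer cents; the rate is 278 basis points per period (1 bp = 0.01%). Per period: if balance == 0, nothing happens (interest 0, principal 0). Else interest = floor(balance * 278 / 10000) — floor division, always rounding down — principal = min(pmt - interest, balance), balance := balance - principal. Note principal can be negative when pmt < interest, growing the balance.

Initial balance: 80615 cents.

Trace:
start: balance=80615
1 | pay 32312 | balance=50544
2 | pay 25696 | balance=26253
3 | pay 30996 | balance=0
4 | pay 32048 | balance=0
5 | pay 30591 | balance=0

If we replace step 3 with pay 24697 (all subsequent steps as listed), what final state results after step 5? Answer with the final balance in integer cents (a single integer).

0

(re-executing from step 3 with the substitution; state before step 3: balance=26253)
3 | pay 24697 | balance=2285
4 | pay 32048 | balance=0
5 | pay 30591 | balance=0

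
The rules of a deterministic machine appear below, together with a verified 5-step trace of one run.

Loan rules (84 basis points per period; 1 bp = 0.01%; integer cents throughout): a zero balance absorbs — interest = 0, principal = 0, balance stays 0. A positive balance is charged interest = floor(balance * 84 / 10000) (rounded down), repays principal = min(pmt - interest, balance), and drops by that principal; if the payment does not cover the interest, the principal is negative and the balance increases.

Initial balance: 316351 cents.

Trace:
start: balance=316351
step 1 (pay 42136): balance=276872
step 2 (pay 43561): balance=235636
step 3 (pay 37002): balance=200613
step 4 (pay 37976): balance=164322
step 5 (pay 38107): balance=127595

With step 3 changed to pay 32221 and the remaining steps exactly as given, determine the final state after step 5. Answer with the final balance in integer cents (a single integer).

132456

(re-executing from step 3 with the substitution; state before step 3: balance=235636)
step 3 (pay 32221): balance=205394
step 4 (pay 37976): balance=169143
step 5 (pay 38107): balance=132456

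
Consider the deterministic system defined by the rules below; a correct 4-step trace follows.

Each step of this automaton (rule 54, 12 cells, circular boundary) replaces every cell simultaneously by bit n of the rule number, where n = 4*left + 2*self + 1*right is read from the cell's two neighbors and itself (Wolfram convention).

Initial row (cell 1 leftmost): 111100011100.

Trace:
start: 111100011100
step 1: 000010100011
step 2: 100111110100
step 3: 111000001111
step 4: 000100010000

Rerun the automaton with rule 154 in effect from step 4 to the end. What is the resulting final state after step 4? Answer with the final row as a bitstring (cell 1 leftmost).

(re-executing step 4 under rule 154; state before step 4: 111000001111)
step 4: 110100011111

110100011111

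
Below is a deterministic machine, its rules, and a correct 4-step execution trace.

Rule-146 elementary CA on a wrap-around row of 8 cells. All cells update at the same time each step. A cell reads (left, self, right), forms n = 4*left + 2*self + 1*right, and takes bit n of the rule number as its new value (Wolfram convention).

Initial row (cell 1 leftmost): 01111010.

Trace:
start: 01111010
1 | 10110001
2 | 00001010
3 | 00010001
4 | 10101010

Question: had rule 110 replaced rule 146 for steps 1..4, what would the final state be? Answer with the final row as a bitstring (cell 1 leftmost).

11000010

(re-executing steps 1..4 under rule 110; state before step 1: 01111010)
1 | 11001110
2 | 11011011
3 | 01111110
4 | 11000010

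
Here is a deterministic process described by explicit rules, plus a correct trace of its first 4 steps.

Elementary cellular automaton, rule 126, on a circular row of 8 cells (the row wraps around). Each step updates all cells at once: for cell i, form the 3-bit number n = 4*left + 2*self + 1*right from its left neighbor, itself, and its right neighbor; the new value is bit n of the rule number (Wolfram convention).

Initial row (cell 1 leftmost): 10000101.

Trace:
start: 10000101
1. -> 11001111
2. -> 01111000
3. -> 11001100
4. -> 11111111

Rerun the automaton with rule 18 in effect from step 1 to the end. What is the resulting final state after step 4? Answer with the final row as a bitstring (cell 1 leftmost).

10000100

(re-executing steps 1..4 under rule 18; state before step 1: 10000101)
1. -> 01001000
2. -> 10110100
3. -> 00000011
4. -> 10000100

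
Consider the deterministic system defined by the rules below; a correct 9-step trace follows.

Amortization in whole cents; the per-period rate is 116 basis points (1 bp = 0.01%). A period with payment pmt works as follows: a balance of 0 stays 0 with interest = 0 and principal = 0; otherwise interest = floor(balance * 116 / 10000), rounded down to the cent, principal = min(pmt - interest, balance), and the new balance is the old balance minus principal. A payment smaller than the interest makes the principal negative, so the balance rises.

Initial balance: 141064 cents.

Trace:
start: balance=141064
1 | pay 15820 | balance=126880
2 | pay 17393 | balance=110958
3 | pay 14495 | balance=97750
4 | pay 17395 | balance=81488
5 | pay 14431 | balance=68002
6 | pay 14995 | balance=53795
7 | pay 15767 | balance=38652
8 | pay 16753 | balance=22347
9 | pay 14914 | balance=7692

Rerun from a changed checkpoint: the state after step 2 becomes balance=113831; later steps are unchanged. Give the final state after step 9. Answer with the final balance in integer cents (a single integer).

state after step 2 := balance=113831
3 | pay 14495 | balance=100656
4 | pay 17395 | balance=84428
5 | pay 14431 | balance=70976
6 | pay 14995 | balance=56804
7 | pay 15767 | balance=41695
8 | pay 16753 | balance=25425
9 | pay 14914 | balance=10805

10805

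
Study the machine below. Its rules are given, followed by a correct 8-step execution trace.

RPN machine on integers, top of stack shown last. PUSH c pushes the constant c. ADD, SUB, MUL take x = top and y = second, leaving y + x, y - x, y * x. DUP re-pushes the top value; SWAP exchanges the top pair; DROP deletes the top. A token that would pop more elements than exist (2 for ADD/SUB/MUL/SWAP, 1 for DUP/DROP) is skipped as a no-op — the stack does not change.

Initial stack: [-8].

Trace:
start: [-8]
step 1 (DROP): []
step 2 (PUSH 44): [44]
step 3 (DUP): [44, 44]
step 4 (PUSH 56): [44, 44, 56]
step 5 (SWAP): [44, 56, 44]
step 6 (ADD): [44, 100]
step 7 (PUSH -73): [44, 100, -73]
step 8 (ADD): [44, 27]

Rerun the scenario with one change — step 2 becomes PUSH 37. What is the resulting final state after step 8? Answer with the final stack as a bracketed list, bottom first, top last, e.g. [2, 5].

[37, 20]

(re-executing from step 2 with the substitution; state before step 2: [])
step 2 (PUSH 37): [37]
step 3 (DUP): [37, 37]
step 4 (PUSH 56): [37, 37, 56]
step 5 (SWAP): [37, 56, 37]
step 6 (ADD): [37, 93]
step 7 (PUSH -73): [37, 93, -73]
step 8 (ADD): [37, 20]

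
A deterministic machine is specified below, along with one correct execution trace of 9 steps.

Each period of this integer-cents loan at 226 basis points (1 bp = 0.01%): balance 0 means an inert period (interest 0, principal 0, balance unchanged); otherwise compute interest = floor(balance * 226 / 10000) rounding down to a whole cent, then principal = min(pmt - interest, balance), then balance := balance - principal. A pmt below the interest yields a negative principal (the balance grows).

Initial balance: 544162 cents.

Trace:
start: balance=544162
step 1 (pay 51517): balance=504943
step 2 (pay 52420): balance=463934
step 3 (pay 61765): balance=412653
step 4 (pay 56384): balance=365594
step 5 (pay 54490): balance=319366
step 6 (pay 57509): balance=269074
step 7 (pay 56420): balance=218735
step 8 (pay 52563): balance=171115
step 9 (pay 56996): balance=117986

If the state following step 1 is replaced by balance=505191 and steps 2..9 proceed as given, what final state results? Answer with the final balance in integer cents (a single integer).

118282

state after step 1 := balance=505191
step 2 (pay 52420): balance=464188
step 3 (pay 61765): balance=412913
step 4 (pay 56384): balance=365860
step 5 (pay 54490): balance=319638
step 6 (pay 57509): balance=269352
step 7 (pay 56420): balance=219019
step 8 (pay 52563): balance=171405
step 9 (pay 56996): balance=118282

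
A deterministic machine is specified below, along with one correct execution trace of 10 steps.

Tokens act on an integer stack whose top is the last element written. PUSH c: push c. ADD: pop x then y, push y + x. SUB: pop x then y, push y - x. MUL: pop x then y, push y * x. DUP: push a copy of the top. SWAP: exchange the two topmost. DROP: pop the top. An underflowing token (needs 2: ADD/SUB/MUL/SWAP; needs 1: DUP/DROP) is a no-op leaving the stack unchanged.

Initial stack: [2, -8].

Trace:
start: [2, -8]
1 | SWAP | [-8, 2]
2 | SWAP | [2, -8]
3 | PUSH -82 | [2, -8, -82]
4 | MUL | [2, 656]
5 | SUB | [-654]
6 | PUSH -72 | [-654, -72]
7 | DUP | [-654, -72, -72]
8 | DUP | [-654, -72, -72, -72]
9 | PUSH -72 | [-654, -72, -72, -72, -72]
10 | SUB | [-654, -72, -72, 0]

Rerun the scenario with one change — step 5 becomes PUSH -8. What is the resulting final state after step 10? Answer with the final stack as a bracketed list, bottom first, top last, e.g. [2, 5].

(re-executing from step 5 with the substitution; state before step 5: [2, 656])
5 | PUSH -8 | [2, 656, -8]
6 | PUSH -72 | [2, 656, -8, -72]
7 | DUP | [2, 656, -8, -72, -72]
8 | DUP | [2, 656, -8, -72, -72, -72]
9 | PUSH -72 | [2, 656, -8, -72, -72, -72, -72]
10 | SUB | [2, 656, -8, -72, -72, 0]

[2, 656, -8, -72, -72, 0]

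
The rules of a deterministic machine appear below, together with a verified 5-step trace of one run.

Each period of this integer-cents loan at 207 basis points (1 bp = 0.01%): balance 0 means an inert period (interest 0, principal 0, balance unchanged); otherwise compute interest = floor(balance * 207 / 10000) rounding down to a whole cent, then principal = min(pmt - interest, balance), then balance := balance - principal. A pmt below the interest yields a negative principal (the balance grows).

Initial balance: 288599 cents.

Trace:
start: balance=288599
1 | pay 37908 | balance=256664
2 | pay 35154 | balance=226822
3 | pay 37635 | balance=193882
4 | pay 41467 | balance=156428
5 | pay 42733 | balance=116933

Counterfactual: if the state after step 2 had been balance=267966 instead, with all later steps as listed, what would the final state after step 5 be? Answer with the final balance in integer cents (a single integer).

state after step 2 := balance=267966
3 | pay 37635 | balance=235877
4 | pay 41467 | balance=199292
5 | pay 42733 | balance=160684

160684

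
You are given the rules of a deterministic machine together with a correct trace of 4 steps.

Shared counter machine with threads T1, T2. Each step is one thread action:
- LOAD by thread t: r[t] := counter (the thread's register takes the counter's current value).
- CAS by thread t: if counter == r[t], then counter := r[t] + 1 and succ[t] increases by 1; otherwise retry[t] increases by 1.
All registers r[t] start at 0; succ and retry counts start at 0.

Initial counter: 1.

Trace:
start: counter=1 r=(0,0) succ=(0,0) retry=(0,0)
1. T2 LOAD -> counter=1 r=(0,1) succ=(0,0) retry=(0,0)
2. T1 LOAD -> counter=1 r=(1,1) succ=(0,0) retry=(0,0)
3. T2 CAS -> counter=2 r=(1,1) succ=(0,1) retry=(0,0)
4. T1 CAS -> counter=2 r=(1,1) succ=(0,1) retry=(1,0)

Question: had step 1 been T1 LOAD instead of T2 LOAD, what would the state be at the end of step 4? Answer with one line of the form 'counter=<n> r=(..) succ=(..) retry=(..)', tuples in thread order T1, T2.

(re-executing from step 1 with the substitution; state before step 1: counter=1 r=(0,0) succ=(0,0) retry=(0,0))
1. T1 LOAD -> counter=1 r=(1,0) succ=(0,0) retry=(0,0)
2. T1 LOAD -> counter=1 r=(1,0) succ=(0,0) retry=(0,0)
3. T2 CAS -> counter=1 r=(1,0) succ=(0,0) retry=(0,1)
4. T1 CAS -> counter=2 r=(1,0) succ=(1,0) retry=(0,1)

counter=2 r=(1,0) succ=(1,0) retry=(0,1)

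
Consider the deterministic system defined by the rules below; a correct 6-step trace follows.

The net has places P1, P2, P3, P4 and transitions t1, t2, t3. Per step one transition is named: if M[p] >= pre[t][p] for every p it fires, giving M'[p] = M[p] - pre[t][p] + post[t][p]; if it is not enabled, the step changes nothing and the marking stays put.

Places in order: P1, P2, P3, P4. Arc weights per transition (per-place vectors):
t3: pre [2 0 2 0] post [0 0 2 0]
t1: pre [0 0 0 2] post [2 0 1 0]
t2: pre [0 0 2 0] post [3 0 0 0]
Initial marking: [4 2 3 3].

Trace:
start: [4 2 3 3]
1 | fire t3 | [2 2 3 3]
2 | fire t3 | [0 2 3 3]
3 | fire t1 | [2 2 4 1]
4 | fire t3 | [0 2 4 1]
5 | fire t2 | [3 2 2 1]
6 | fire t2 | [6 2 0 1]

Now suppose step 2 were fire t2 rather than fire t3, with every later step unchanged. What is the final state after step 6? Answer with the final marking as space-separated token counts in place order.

8 2 0 1

(re-executing from step 2 with the substitution; state before step 2: [2 2 3 3])
2 | fire t2 | [5 2 1 3]
3 | fire t1 | [7 2 2 1]
4 | fire t3 | [5 2 2 1]
5 | fire t2 | [8 2 0 1]
6 | fire t2 | [8 2 0 1]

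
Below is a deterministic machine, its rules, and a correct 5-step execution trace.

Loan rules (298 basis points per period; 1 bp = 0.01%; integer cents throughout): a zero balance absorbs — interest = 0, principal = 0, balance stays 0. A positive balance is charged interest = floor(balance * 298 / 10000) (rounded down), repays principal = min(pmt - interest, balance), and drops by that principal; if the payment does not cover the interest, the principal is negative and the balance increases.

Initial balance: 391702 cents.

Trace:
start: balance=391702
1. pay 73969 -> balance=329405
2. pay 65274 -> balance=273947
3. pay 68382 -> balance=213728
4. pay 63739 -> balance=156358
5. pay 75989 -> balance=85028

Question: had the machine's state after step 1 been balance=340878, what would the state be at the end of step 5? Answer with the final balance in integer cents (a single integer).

state after step 1 := balance=340878
2. pay 65274 -> balance=285762
3. pay 68382 -> balance=225895
4. pay 63739 -> balance=168887
5. pay 75989 -> balance=97930

97930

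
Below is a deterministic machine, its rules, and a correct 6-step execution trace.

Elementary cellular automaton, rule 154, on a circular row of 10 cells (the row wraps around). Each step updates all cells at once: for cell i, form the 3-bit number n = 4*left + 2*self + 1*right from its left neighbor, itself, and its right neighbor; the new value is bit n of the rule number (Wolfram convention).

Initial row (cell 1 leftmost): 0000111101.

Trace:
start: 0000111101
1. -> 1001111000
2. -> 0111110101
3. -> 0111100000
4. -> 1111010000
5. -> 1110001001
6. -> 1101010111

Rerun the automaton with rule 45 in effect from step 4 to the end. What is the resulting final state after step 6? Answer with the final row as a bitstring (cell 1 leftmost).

1011011010

(re-executing steps 4..6 under rule 45; state before step 4: 0111100000)
4. -> 0100001111
5. -> 1101101000
6. -> 1011011010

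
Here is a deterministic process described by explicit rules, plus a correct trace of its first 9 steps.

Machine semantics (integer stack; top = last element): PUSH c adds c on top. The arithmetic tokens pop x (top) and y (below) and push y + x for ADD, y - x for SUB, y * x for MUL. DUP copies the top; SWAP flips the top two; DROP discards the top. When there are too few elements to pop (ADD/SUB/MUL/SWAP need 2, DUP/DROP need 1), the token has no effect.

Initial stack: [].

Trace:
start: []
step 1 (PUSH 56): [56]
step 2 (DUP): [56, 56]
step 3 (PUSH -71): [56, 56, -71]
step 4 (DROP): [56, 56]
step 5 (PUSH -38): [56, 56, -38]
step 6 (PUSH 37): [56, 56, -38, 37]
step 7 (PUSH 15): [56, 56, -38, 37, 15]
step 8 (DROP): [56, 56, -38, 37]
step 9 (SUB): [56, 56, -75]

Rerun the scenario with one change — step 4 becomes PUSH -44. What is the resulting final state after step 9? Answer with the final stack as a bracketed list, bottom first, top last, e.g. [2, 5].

[56, 56, -71, -44, -75]

(re-executing from step 4 with the substitution; state before step 4: [56, 56, -71])
step 4 (PUSH -44): [56, 56, -71, -44]
step 5 (PUSH -38): [56, 56, -71, -44, -38]
step 6 (PUSH 37): [56, 56, -71, -44, -38, 37]
step 7 (PUSH 15): [56, 56, -71, -44, -38, 37, 15]
step 8 (DROP): [56, 56, -71, -44, -38, 37]
step 9 (SUB): [56, 56, -71, -44, -75]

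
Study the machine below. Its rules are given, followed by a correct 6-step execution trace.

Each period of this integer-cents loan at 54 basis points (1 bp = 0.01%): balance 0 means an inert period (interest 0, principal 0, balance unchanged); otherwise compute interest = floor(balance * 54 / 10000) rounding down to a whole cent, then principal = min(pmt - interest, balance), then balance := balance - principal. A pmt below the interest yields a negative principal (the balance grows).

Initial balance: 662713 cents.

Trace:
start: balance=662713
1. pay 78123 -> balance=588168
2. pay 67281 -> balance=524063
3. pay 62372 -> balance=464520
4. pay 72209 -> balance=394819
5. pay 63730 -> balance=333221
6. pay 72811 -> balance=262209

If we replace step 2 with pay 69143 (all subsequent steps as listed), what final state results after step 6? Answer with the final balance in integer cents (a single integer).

260306

(re-executing from step 2 with the substitution; state before step 2: balance=588168)
2. pay 69143 -> balance=522201
3. pay 62372 -> balance=462648
4. pay 72209 -> balance=392937
5. pay 63730 -> balance=331328
6. pay 72811 -> balance=260306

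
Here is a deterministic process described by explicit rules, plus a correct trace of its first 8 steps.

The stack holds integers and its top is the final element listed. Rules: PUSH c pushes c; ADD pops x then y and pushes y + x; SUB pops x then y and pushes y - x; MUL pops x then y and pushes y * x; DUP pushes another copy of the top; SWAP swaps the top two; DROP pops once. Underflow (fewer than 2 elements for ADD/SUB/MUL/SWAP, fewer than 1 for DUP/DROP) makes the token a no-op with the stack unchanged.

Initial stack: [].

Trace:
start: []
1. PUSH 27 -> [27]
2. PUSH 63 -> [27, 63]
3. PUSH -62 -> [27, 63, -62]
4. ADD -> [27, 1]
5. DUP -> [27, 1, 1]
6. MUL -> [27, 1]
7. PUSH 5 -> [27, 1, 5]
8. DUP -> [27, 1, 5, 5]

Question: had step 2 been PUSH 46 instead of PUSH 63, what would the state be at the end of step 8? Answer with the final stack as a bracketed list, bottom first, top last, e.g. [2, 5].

[27, 256, 5, 5]

(re-executing from step 2 with the substitution; state before step 2: [27])
2. PUSH 46 -> [27, 46]
3. PUSH -62 -> [27, 46, -62]
4. ADD -> [27, -16]
5. DUP -> [27, -16, -16]
6. MUL -> [27, 256]
7. PUSH 5 -> [27, 256, 5]
8. DUP -> [27, 256, 5, 5]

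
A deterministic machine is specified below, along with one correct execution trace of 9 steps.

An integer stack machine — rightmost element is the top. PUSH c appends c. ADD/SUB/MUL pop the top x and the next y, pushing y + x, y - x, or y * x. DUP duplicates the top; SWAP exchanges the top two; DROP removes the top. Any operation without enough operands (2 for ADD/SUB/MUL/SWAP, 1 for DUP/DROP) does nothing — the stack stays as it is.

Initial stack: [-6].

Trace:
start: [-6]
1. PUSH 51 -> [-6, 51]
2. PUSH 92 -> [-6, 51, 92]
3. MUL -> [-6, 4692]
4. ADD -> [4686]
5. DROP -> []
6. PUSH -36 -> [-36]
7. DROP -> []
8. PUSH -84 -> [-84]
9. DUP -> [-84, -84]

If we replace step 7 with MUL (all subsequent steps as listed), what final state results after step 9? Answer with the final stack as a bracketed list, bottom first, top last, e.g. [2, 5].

(re-executing from step 7 with the substitution; state before step 7: [-36])
7. MUL -> [-36]
8. PUSH -84 -> [-36, -84]
9. DUP -> [-36, -84, -84]

[-36, -84, -84]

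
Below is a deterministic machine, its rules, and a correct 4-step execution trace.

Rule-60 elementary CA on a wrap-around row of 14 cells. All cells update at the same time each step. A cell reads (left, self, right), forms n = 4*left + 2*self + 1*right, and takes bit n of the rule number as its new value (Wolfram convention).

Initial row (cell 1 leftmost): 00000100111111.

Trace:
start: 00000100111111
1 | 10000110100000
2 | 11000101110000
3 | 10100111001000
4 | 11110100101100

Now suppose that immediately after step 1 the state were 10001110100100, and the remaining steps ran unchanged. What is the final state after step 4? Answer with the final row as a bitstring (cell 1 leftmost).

state after step 1 := 10001110100100
2 | 11001001110110
3 | 10101101001101
4 | 01111011101011

01111011101011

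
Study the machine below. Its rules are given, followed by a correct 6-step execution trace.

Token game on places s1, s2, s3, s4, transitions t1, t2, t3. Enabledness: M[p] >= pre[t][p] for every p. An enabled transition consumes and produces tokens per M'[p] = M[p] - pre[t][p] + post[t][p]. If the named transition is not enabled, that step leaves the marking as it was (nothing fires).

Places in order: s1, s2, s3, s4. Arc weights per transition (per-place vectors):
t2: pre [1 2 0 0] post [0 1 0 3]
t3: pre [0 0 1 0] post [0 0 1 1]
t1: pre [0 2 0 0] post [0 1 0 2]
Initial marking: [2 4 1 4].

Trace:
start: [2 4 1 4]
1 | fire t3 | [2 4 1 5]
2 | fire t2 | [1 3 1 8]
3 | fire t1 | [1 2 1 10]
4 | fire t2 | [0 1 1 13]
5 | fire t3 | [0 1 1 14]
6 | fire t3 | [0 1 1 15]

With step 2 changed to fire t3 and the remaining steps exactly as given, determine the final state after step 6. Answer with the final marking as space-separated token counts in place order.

1 2 1 13

(re-executing from step 2 with the substitution; state before step 2: [2 4 1 5])
2 | fire t3 | [2 4 1 6]
3 | fire t1 | [2 3 1 8]
4 | fire t2 | [1 2 1 11]
5 | fire t3 | [1 2 1 12]
6 | fire t3 | [1 2 1 13]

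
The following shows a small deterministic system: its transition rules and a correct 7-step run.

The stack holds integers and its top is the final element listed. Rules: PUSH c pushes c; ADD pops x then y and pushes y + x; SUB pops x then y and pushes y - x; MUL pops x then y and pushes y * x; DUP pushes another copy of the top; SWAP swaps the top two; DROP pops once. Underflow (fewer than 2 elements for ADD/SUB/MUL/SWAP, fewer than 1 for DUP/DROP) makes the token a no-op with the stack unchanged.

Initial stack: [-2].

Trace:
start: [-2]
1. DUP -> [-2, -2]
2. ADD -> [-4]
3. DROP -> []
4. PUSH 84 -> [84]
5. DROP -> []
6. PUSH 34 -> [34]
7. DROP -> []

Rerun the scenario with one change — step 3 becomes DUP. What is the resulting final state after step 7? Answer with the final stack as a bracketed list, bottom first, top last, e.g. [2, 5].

[-4, -4]

(re-executing from step 3 with the substitution; state before step 3: [-4])
3. DUP -> [-4, -4]
4. PUSH 84 -> [-4, -4, 84]
5. DROP -> [-4, -4]
6. PUSH 34 -> [-4, -4, 34]
7. DROP -> [-4, -4]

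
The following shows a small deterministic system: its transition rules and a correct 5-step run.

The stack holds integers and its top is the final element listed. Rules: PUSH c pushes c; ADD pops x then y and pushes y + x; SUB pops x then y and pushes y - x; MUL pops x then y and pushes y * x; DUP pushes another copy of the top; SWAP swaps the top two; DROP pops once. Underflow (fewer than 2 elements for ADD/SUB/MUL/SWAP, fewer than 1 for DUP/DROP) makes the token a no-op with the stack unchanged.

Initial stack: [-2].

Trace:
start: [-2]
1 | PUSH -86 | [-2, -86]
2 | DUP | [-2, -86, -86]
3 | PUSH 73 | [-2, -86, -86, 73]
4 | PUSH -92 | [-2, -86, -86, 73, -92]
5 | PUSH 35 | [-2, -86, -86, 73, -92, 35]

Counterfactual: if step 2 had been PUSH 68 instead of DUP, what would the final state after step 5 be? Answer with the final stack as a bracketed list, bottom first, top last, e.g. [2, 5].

[-2, -86, 68, 73, -92, 35]

(re-executing from step 2 with the substitution; state before step 2: [-2, -86])
2 | PUSH 68 | [-2, -86, 68]
3 | PUSH 73 | [-2, -86, 68, 73]
4 | PUSH -92 | [-2, -86, 68, 73, -92]
5 | PUSH 35 | [-2, -86, 68, 73, -92, 35]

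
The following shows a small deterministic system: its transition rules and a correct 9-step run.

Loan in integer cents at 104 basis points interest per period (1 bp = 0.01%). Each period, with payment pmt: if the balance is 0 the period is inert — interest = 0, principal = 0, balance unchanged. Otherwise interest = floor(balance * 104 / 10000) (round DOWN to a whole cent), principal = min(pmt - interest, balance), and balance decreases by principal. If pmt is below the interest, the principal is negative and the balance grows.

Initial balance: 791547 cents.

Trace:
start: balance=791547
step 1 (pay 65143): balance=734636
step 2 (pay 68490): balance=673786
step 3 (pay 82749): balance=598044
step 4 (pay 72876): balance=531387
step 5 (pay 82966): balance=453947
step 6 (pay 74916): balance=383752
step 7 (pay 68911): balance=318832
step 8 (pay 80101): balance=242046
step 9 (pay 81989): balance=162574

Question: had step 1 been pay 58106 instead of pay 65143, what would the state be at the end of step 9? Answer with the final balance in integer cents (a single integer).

170217

(re-executing from step 1 with the substitution; state before step 1: balance=791547)
step 1 (pay 58106): balance=741673
step 2 (pay 68490): balance=680896
step 3 (pay 82749): balance=605228
step 4 (pay 72876): balance=538646
step 5 (pay 82966): balance=461281
step 6 (pay 74916): balance=391162
step 7 (pay 68911): balance=326319
step 8 (pay 80101): balance=249611
step 9 (pay 81989): balance=170217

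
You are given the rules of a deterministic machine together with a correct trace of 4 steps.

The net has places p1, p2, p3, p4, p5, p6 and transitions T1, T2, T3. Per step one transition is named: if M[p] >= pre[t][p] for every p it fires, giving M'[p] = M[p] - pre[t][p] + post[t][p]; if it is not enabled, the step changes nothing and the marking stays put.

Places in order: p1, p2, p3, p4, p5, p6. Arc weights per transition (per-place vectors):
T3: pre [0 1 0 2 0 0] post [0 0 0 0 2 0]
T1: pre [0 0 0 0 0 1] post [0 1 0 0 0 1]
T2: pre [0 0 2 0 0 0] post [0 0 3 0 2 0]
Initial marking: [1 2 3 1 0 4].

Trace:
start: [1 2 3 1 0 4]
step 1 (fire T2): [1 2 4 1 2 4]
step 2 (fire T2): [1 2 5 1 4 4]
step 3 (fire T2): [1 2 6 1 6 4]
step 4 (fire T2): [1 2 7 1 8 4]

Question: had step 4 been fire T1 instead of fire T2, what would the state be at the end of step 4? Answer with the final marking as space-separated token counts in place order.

(re-executing from step 4 with the substitution; state before step 4: [1 2 6 1 6 4])
step 4 (fire T1): [1 3 6 1 6 4]

1 3 6 1 6 4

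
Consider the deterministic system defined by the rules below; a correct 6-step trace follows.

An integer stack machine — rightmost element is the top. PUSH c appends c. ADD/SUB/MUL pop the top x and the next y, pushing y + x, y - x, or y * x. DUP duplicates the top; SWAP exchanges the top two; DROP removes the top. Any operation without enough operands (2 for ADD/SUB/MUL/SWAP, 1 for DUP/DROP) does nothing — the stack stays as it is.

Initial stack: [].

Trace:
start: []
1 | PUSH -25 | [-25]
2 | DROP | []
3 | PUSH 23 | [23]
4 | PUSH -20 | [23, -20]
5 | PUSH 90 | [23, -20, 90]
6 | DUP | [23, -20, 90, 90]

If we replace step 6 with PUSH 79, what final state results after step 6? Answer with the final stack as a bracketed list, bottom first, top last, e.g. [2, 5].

(re-executing from step 6 with the substitution; state before step 6: [23, -20, 90])
6 | PUSH 79 | [23, -20, 90, 79]

[23, -20, 90, 79]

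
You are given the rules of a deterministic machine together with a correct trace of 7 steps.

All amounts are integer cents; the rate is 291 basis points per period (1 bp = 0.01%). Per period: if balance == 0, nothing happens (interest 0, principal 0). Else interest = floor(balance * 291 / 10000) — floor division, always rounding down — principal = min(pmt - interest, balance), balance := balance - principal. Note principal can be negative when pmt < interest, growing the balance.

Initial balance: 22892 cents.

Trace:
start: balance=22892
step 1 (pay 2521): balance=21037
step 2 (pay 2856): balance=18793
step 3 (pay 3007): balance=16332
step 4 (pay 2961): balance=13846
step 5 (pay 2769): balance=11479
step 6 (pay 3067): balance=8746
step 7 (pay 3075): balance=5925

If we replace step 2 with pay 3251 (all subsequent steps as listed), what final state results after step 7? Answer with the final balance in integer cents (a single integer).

5469

(re-executing from step 2 with the substitution; state before step 2: balance=21037)
step 2 (pay 3251): balance=18398
step 3 (pay 3007): balance=15926
step 4 (pay 2961): balance=13428
step 5 (pay 2769): balance=11049
step 6 (pay 3067): balance=8303
step 7 (pay 3075): balance=5469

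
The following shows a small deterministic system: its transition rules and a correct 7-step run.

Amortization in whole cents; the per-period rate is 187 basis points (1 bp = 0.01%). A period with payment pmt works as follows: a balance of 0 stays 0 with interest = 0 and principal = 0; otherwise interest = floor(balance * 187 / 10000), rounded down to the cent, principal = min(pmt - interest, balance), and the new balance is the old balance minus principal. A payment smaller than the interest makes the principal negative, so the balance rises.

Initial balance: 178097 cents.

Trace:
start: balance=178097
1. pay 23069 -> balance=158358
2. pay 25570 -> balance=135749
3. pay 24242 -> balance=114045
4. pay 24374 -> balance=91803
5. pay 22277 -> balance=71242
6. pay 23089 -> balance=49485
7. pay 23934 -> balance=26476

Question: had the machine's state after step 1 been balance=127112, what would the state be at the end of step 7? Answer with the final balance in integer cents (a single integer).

state after step 1 := balance=127112
2. pay 25570 -> balance=103918
3. pay 24242 -> balance=81619
4. pay 24374 -> balance=58771
5. pay 22277 -> balance=37593
6. pay 23089 -> balance=15206
7. pay 23934 -> balance=0

0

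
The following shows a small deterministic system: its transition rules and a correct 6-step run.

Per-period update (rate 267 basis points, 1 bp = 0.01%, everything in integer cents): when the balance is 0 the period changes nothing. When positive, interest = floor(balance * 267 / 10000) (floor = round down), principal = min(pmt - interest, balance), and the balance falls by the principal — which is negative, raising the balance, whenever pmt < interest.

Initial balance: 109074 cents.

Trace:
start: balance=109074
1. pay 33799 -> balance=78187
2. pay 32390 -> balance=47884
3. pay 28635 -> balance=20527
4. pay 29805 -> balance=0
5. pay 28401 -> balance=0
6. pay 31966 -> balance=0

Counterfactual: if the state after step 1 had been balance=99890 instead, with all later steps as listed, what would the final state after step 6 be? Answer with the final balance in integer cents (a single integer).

0

state after step 1 := balance=99890
2. pay 32390 -> balance=70167
3. pay 28635 -> balance=43405
4. pay 29805 -> balance=14758
5. pay 28401 -> balance=0
6. pay 31966 -> balance=0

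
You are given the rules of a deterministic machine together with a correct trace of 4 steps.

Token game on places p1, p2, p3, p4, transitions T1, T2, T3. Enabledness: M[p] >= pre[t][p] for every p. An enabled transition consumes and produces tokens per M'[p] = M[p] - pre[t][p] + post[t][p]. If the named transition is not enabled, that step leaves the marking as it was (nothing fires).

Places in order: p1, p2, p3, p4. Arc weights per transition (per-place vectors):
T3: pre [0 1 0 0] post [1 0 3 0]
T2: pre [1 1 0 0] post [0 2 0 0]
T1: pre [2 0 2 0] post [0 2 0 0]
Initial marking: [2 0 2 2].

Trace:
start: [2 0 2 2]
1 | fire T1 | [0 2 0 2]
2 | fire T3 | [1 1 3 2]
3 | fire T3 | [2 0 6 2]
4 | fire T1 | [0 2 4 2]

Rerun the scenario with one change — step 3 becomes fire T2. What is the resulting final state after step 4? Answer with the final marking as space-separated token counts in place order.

(re-executing from step 3 with the substitution; state before step 3: [1 1 3 2])
3 | fire T2 | [0 2 3 2]
4 | fire T1 | [0 2 3 2]

0 2 3 2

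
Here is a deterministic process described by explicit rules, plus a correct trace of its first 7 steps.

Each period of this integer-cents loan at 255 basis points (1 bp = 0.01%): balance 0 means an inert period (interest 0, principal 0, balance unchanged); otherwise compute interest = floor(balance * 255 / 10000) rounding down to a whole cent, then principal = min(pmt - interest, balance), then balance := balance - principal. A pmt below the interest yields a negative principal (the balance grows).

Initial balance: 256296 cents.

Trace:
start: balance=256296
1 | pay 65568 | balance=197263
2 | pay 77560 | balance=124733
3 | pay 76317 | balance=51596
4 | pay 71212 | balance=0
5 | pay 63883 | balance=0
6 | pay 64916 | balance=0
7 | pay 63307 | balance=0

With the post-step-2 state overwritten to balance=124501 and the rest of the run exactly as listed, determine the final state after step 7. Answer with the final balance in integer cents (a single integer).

state after step 2 := balance=124501
3 | pay 76317 | balance=51358
4 | pay 71212 | balance=0
5 | pay 63883 | balance=0
6 | pay 64916 | balance=0
7 | pay 63307 | balance=0

0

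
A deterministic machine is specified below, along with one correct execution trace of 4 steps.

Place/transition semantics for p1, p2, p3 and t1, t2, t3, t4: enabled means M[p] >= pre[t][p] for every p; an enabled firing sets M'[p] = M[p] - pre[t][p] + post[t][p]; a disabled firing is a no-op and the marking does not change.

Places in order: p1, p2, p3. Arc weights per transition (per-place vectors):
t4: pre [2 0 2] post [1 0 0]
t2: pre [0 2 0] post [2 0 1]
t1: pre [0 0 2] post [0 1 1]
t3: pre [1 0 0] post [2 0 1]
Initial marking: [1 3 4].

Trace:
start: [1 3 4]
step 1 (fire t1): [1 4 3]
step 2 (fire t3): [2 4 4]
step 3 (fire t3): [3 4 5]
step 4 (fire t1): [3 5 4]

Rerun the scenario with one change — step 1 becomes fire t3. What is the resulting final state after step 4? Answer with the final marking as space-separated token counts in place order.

(re-executing from step 1 with the substitution; state before step 1: [1 3 4])
step 1 (fire t3): [2 3 5]
step 2 (fire t3): [3 3 6]
step 3 (fire t3): [4 3 7]
step 4 (fire t1): [4 4 6]

4 4 6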